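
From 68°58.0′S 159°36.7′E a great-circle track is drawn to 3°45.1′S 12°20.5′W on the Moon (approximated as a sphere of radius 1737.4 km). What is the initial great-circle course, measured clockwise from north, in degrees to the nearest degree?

188°

Δλ = -171.953° = -3.0012 rad.
y = sin Δλ · cos φ₂ = (-0.1400)(0.9979) = -0.1397
x = cos φ₁ sin φ₂ − sin φ₁ cos φ₂ cos Δλ = (0.3589)(-0.0654) − (-0.9334)(0.9979)(-0.9902) = -0.9457
θ = atan2(y, x) = -171.60°; adding 360° gives 188°.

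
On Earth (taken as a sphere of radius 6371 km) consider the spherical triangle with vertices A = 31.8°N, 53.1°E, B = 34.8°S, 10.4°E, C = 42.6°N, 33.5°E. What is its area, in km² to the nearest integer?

10923964 km²

Side lengths (central angles): a = 1.4003, b = 0.3300, c = 1.3570 rad; semiperimeter s = 1.5437.
By l'Huilier's theorem, tan(E/4) = √[tan(s/2) tan((s−a)/2) tan((s−b)/2) tan((s−c)/2)], giving spherical excess E = 0.2691 rad.
Area = E·R² = 0.2691 × (6371)² ≈ 10923964 km².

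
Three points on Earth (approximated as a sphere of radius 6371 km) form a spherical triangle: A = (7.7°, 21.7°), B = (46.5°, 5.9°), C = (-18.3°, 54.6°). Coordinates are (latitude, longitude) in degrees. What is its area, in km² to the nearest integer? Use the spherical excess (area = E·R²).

Side lengths (central angles): a = 1.3658, b = 0.7259, c = 0.7173 rad; semiperimeter s = 1.4045.
By l'Huilier's theorem, tan(E/4) = √[tan(s/2) tan((s−a)/2) tan((s−b)/2) tan((s−c)/2)], giving spherical excess E = 0.1818 rad.
Area = E·R² = 0.1818 × (6371)² ≈ 7380189 km².

7380189 km²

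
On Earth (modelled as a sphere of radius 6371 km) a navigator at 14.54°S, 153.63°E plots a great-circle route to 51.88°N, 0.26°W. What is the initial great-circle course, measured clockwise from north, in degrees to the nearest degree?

With φ₁ = -0.2538, φ₂ = 0.9055, Δλ = -2.6859 rad, the forward-azimuth formula gives
θ = atan2( sin Δλ cos φ₂ , cos φ₁ sin φ₂ − sin φ₁ cos φ₂ cos Δλ ) = atan2(-0.2717, 0.6224) = -23.58°.
Adding 360° brings this into [0°, 360°): 336°.

336°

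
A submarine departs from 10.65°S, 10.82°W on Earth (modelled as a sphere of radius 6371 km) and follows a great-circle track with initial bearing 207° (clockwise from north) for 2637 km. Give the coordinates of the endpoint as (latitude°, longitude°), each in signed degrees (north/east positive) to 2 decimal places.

-31.43°, -23.18°

Angular distance δ = d/R = 2637/6371 = 0.41391 rad; initial bearing θ = 3.6128 rad.
sin φ₂ = sin φ₁ cos δ + cos φ₁ sin δ cos θ = (-0.1848)(0.9156) + (0.9828)(0.4022)(-0.8910) = -0.5214, so φ₂ = -31.43°.
Δλ = atan2(sin θ sin δ cos φ₁, cos δ − sin φ₁ sin φ₂) = atan2(-0.1794, 0.8192) = -12.355°.
λ₂ = -10.820° − 12.355° = -23.18°.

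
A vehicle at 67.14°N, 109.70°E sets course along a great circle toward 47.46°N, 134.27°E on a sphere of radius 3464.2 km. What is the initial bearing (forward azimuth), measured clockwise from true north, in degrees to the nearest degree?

135°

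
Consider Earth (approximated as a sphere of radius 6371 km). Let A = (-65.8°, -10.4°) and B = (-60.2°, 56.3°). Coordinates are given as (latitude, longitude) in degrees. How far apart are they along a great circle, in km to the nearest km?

Let φ₁ = -1.1484 rad, φ₂ = -1.0507 rad, and Δλ = 1.1641 rad.
Haversine: a = sin²(Δφ/2) + cos φ₁ cos φ₂ sin²(Δλ/2) = 0.0024 + (0.4099)(0.4970)(0.3022) = 0.06396.
Central angle c = 2·arcsin(√a) = 0.51134 rad.
Distance = R·c = 6371 × 0.5113 ≈ 3258 km.

3258 km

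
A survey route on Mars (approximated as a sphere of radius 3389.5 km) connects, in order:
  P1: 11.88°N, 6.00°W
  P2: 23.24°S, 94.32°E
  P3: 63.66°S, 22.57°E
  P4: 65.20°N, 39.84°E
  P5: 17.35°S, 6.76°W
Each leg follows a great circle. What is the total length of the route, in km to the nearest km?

Leg P1→P2: central angle 1.8155 rad, distance 6153.8 km.
Leg P2→P3: central angle 1.0687 rad, distance 3622.3 km.
Leg P3→P4: central angle 2.2599 rad, distance 7659.8 km.
Leg P4→P5: central angle 1.5664 rad, distance 5309.4 km.
Total: 6153.8 + 3622.3 + 7659.8 + 5309.4 ≈ 22745 km.

22745 km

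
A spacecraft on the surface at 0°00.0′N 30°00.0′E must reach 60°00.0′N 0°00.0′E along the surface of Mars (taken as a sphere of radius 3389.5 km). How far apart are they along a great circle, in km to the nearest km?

3806 km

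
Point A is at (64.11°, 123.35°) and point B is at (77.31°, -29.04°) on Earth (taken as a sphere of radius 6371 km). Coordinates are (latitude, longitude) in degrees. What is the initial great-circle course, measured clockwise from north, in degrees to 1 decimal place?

With φ₁ = 1.1189, φ₂ = 1.3493, Δλ = -2.6597 rad, the forward-azimuth formula gives
θ = atan2( sin Δλ cos φ₂ , cos φ₁ sin φ₂ − sin φ₁ cos φ₂ cos Δλ ) = atan2(-0.1018, 0.6011) = -9.61°.
Adding 360° brings this into [0°, 360°): 350.4°.

350.4°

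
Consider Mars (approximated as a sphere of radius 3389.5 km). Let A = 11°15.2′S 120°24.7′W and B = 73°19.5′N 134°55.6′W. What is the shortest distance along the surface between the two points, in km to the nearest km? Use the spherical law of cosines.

With latitudes φ₁ = -11.253°, φ₂ = 73.325° and longitude difference Δλ = -14.515°:
cos c = sin φ₁ sin φ₂ + cos φ₁ cos φ₂ cos Δλ = (-0.1951)(0.9579) + (0.9808)(0.2869)(0.9681) = 0.08550,
so c = arccos(0.08550) = 1.48519 rad.
Distance = R·c = 3389.5 × 1.4852 ≈ 5034 km.

5034 km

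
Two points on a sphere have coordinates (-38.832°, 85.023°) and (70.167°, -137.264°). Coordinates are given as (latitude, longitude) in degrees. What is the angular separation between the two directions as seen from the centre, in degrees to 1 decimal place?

141.8°

In radians: φ₁ = -0.6777, φ₂ = 1.2246, Δλ = 137.713° = 2.4035 rad.
Haversine: a = sin²(Δφ/2) + cos φ₁ cos φ₂ sin²(Δλ/2) = 0.6628 + (0.7790)(0.3393)(0.8699) = 0.89268.
Central angle c = 2·arcsin(√a) = 2.47409 rad.
So the angular separation is 141.8°.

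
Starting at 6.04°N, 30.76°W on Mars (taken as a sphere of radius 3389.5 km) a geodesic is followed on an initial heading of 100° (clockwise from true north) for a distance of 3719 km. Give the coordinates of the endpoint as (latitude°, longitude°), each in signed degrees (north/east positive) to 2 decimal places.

Angular distance δ = d/R = 3719/3389.5 = 1.09721 rad; initial bearing θ = 1.7453 rad.
sin φ₂ = sin φ₁ cos δ + cos φ₁ sin δ cos θ = (0.1052)(0.4561) + (0.9944)(0.8899)(-0.1736) = -0.1057, so φ₂ = -6.07°.
Δλ = atan2(sin θ sin δ cos φ₁, cos δ − sin φ₁ sin φ₂) = atan2(0.8716, 0.4672) = 61.806°.
λ₂ = -30.760° + 61.806° = 31.05°.

-6.07°, 31.05°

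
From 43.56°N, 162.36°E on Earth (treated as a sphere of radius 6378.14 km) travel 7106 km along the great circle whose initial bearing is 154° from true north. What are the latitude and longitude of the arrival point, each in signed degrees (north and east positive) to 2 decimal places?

Angular distance δ = d/R = 7106/6378.14 = 1.11412 rad; initial bearing θ = 2.6878 rad.
sin φ₂ = sin φ₁ cos δ + cos φ₁ sin δ cos θ = (0.6891)(0.4410) + (0.7247)(0.8975)(-0.8988) = -0.2807, so φ₂ = -16.30°.
Δλ = atan2(sin θ sin δ cos φ₁, cos δ − sin φ₁ sin φ₂) = atan2(0.2851, 0.6344) = 24.200°.
λ₂ = 162.360° + 24.200° = 186.56° → -173.44° after wrapping to (−180°, 180°].

-16.30°, -173.44°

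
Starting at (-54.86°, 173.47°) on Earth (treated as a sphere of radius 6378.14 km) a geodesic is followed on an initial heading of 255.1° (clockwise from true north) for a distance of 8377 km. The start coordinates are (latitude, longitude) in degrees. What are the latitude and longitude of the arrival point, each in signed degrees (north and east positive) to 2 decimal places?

Angular distance δ = d/R = 8377/6378.14 = 1.31339 rad; initial bearing θ = 4.4523 rad.
sin φ₂ = sin φ₁ cos δ + cos φ₁ sin δ cos θ = (-0.8177)(0.2546) + (0.5756)(0.9671)(-0.2571) = -0.3513, so φ₂ = -20.57°.
Δλ = atan2(sin θ sin δ cos φ₁, cos δ − sin φ₁ sin φ₂) = atan2(-0.5379, -0.0327) = -93.479°.
λ₂ = 173.470° − 93.479° = 79.99°.

-20.57°, 79.99°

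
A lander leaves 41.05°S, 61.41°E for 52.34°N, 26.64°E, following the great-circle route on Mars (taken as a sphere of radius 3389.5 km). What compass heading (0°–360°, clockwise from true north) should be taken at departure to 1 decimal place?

339.4°

With φ₁ = -0.7165, φ₂ = 0.9135, Δλ = -0.6069 rad, the forward-azimuth formula gives
θ = atan2( sin Δλ cos φ₂ , cos φ₁ sin φ₂ − sin φ₁ cos φ₂ cos Δλ ) = atan2(-0.3484, 0.9266) = -20.61°.
Adding 360° brings this into [0°, 360°): 339.4°.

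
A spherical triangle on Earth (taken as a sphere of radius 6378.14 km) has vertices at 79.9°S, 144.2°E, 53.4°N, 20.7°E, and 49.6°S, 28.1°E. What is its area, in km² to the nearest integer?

Side lengths (central angles): a = 1.8010, b = 0.7958, c = 2.5832 rad; semiperimeter s = 2.5900.
By l'Huilier's theorem, tan(E/4) = √[tan(s/2) tan((s−a)/2) tan((s−b)/2) tan((s−c)/2)], giving spherical excess E = 0.3160 rad.
Area = E·R² = 0.3160 × (6378.14)² ≈ 12855644 km².

12855644 km²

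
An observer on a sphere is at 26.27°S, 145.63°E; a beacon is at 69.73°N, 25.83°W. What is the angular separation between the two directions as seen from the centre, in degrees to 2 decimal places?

Let φ₁ = -0.4585 rad, φ₂ = 1.2170 rad, and Δλ = -2.9925 rad.
cos c = sin φ₁ sin φ₂ + cos φ₁ cos φ₂ cos Δλ = (-0.4426)(0.9381) + (0.8967)(0.3464)(-0.9889) = -0.72241,
so c = arccos(-0.72241) = 2.37808 rad.
So the angular separation is 136.25°.

136.25°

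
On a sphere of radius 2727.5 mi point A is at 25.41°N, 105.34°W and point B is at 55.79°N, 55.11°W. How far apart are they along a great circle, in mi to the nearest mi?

2246 mi

In radians: φ₁ = 0.4435, φ₂ = 0.9737, Δλ = 50.230° = 0.8767 rad.
Haversine: a = sin²(Δφ/2) + cos φ₁ cos φ₂ sin²(Δλ/2) = 0.0687 + (0.9033)(0.5622)(0.1801) = 0.16014.
Central angle c = 2·arcsin(√a) = 0.82342 rad.
Distance = R·c = 2727.5 × 0.8234 ≈ 2246 mi.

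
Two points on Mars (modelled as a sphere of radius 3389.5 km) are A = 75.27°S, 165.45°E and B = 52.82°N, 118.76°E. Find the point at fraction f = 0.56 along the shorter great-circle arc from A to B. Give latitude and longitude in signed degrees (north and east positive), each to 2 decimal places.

The central angle between A and B is δ = 2.2985 rad.
With f = 0.56, the slerp weights are sin((1−f)δ)/sin δ = 1.1350 and sin(fδ)/sin δ = 1.2857.
Weighted sum of the unit vectors: (1.1350)·(-0.2461,0.0639,-0.9671) + (1.2857)·(-0.2908,0.5298,0.7967) = (-0.6532, 0.7536, -0.0734).
Converting back: φ = atan2(z, √(x²+y²)) = -4.21°, λ = atan2(y, x) = 130.92°.

-4.21°, 130.92°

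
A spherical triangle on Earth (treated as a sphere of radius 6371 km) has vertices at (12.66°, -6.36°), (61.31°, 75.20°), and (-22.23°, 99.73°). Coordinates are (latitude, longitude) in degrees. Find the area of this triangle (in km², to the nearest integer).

Side lengths (central angles): a = 1.4983, b = 1.9105, c = 1.3067 rad; semiperimeter s = 2.3578.
By l'Huilier's theorem, tan(E/4) = √[tan(s/2) tan((s−a)/2) tan((s−b)/2) tan((s−c)/2)], giving spherical excess E = 1.4611 rad.
Area = E·R² = 1.4611 × (6371)² ≈ 59306936 km².

59306936 km²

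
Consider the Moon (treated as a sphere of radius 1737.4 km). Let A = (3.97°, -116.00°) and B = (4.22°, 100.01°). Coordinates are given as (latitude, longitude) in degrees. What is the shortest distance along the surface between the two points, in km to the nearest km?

4339 km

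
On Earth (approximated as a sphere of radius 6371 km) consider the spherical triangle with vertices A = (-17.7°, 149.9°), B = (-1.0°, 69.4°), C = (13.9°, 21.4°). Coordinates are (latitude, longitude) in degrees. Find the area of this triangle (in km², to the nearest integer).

Side lengths (central angles): a = 0.8695, b = 2.2767, c = 1.4076 rad; semiperimeter s = 2.2769.
By l'Huilier's theorem, tan(E/4) = √[tan(s/2) tan((s−a)/2) tan((s−b)/2) tan((s−c)/2)], giving spherical excess E = 0.0328 rad.
Area = E·R² = 0.0328 × (6371)² ≈ 1332244 km².

1332244 km²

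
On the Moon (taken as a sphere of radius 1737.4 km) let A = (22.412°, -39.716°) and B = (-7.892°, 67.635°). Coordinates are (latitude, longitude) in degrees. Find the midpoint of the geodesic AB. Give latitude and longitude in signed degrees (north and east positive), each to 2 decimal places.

12.12°, 16.65°

The central angle between A and B is δ = 1.9023 rad.
With f = 0.5, the slerp weights are sin((1−f)δ)/sin δ = 0.8609 and sin(fδ)/sin δ = 0.8609.
Weighted sum of the unit vectors: (0.8609)·(0.7111,-0.5907,0.3813) + (0.8609)·(0.3769,0.9160,-0.1373) = (0.9367, 0.2801, 0.2100).
Converting back: φ = atan2(z, √(x²+y²)) = 12.12°, λ = atan2(y, x) = 16.65°.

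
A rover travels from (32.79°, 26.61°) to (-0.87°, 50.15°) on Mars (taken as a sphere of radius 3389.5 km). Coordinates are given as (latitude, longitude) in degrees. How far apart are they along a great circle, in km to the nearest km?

2386 km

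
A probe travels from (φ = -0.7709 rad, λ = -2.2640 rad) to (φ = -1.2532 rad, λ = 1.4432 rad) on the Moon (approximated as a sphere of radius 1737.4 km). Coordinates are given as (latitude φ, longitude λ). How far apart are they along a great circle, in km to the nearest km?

1873 km

With latitudes φ₁ = -44.169°, φ₂ = -71.803° and longitude difference Δλ = -147.593°:
Haversine: a = sin²(Δφ/2) + cos φ₁ cos φ₂ sin²(Δλ/2) = 0.0570 + (0.7173)(0.3123)(0.9221) = 0.26359.
Central angle c = 2·arcsin(√a) = 1.07831 rad.
Distance = R·c = 1737.4 × 1.0783 ≈ 1873 km.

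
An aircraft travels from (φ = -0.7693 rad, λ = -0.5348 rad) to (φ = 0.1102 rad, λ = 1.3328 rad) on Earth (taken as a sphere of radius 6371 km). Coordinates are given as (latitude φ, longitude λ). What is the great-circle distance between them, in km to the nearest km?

With latitudes φ₁ = -44.078°, φ₂ = 6.314° and longitude difference Δλ = 107.006°:
cos c = sin φ₁ sin φ₂ + cos φ₁ cos φ₂ cos Δλ = (-0.6956)(0.1100) + (0.7184)(0.9939)(-0.2925) = -0.28534,
so c = arccos(-0.28534) = 1.86015 rad.
Distance = R·c = 6371 × 1.8602 ≈ 11851 km.

11851 km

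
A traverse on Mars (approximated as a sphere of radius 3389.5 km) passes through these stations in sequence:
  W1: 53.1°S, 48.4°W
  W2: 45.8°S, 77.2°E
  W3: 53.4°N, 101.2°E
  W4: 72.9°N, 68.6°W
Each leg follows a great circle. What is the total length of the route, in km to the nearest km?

13343 km

Leg W1→W2: central angle 1.2349 rad, distance 4185.6 km.
Leg W2→W3: central angle 1.7679 rad, distance 5992.3 km.
Leg W3→W4: central angle 0.9338 rad, distance 3165.1 km.
Total: 4185.6 + 5992.3 + 3165.1 ≈ 13343 km.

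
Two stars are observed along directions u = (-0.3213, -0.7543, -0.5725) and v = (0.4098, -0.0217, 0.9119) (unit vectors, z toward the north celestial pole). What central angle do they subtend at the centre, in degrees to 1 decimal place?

u·v = -0.6374; |u| = 1.0000, |v| = 1.0000.
cos θ = (u·v)/(|u||v|) = -0.6374, so θ = 129.6°.

129.6°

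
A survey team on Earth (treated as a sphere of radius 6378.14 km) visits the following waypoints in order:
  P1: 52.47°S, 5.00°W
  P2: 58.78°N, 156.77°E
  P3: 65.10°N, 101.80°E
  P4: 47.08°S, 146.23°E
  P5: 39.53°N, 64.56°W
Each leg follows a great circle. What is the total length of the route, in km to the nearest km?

Leg P1→P2: central angle 2.9319 rad, distance 18700.0 km.
Leg P2→P3: central angle 0.4488 rad, distance 2862.7 km.
Leg P3→P4: central angle 2.0482 rad, distance 13063.8 km.
Leg P4→P5: central angle 2.7320 rad, distance 17425.3 km.
Total: 18700.0 + 2862.7 + 13063.8 + 17425.3 ≈ 52052 km.

52052 km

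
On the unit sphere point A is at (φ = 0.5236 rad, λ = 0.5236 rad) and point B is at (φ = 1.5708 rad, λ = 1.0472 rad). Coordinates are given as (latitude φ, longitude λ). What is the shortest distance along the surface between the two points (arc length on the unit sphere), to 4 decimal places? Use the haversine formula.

1.0472

Let φ₁ = 0.5236 rad, φ₂ = 1.5708 rad, and Δλ = 0.5236 rad.
Haversine: a = sin²(Δφ/2) + cos φ₁ cos φ₂ sin²(Δλ/2) = 0.2500 + (0.8660)(-0.0000)(0.0670) = 0.25000.
Central angle c = 2·arcsin(√a) = 1.04720 rad.
On the unit sphere the arc length equals the central angle: 1.0472.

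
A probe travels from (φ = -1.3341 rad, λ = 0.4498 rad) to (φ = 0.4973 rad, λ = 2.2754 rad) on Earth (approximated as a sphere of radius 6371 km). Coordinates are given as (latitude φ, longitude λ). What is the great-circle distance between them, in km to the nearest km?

Let φ₁ = -1.3341 rad, φ₂ = 0.4973 rad, and Δλ = 1.8256 rad.
Haversine: a = sin²(Δφ/2) + cos φ₁ cos φ₂ sin²(Δλ/2) = 0.6288 + (0.2345)(0.8789)(0.6260) = 0.75785.
Central angle c = 2·arcsin(√a) = 2.11262 rad.
Distance = R·c = 6371 × 2.1126 ≈ 13459 km.

13459 km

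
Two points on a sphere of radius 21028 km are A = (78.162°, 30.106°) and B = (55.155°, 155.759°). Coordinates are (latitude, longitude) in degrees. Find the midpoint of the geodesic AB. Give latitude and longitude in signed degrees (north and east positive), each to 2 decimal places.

Central angle δ = 0.7452 rad. Interpolating on the sphere with fraction f = 0.5:
P = [sin((1−f)δ)·A + sin(fδ)·B] / sin δ = 0.5368·A + 0.5368·B in Cartesian coordinates,
giving P = (-0.1844, 0.1812, 0.9660), i.e. latitude 75.02°, longitude 135.51°.

75.02°, 135.51°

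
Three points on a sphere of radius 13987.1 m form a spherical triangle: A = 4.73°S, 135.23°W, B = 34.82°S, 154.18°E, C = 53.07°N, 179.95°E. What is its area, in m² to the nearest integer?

Side lengths (central angles): a = 1.5830, b = 1.2038, c = 1.2461 rad; semiperimeter s = 2.0165.
By l'Huilier's theorem, tan(E/4) = √[tan(s/2) tan((s−a)/2) tan((s−b)/2) tan((s−c)/2)], giving spherical excess E = 0.9679 rad.
Area = E·R² = 0.9679 × (13987.1)² ≈ 189365971 m².

189365971 m²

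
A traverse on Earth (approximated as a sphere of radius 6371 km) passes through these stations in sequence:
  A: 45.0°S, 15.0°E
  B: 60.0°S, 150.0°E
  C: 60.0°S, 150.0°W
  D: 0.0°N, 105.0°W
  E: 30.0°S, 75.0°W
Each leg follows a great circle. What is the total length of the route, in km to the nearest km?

Leg A→B: central angle 1.2000 rad, distance 7645.1 km.
Leg B→C: central angle 0.5054 rad, distance 3219.7 km.
Leg C→D: central angle 1.2094 rad, distance 7705.3 km.
Leg D→E: central angle 0.7227 rad, distance 4604.5 km.
Total: 7645.1 + 3219.7 + 7705.3 + 4604.5 ≈ 23175 km.

23175 km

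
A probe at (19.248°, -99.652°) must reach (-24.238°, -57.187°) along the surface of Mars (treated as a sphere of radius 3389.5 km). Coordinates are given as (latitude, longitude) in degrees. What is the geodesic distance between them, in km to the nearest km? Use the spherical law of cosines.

In radians: φ₁ = 0.3359, φ₂ = -0.4230, Δλ = 42.465° = 0.7412 rad.
cos c = sin φ₁ sin φ₂ + cos φ₁ cos φ₂ cos Δλ = (0.3297)(-0.4105) + (0.9441)(0.9118)(0.7377) = 0.49973,
so c = arccos(0.49973) = 1.04751 rad.
Distance = R·c = 3389.5 × 1.0475 ≈ 3551 km.

3551 km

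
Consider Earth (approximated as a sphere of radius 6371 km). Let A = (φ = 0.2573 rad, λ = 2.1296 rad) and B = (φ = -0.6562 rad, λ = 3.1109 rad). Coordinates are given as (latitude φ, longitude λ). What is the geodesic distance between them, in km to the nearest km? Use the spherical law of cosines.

Let φ₁ = 0.2573 rad, φ₂ = -0.6562 rad, and Δλ = 0.9813 rad.
cos c = sin φ₁ sin φ₂ + cos φ₁ cos φ₂ cos Δλ = (0.2545)(-0.6101) + (0.9671)(0.7923)(0.5559) = 0.27073,
so c = arccos(0.27073) = 1.29665 rad.
Distance = R·c = 6371 × 1.2966 ≈ 8261 km.

8261 km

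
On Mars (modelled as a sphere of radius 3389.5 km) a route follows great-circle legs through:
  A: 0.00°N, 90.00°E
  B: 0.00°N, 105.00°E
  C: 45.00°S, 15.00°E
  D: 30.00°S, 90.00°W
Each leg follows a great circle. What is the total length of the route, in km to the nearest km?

Leg A→B: central angle 0.2618 rad, distance 887.4 km.
Leg B→C: central angle 1.5708 rad, distance 5324.2 km.
Leg C→D: central angle 1.3745 rad, distance 4658.8 km.
Total: 887.4 + 5324.2 + 4658.8 ≈ 10870 km.

10870 km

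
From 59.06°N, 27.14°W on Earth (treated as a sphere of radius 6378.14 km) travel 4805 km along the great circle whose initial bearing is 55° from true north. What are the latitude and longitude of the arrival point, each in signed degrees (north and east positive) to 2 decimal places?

Angular distance δ = d/R = 4805/6378.14 = 0.75335 rad; initial bearing θ = 0.9599 rad.
sin φ₂ = sin φ₁ cos δ + cos φ₁ sin δ cos θ = (0.8577)(0.7294) + (0.5141)(0.6841)(0.5736) = 0.8273, so φ₂ = 55.83°.
Δλ = atan2(sin θ sin δ cos φ₁, cos δ − sin φ₁ sin φ₂) = atan2(0.2881, 0.0198) = 86.073°.
λ₂ = -27.140° + 86.073° = 58.93°.

55.83°, 58.93°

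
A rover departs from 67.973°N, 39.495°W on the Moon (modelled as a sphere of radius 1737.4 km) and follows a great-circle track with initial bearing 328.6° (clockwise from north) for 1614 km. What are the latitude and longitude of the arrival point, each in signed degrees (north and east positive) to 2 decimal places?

54.23°, -173.94°

Angular distance δ = d/R = 1614/1737.4 = 0.92897 rad; initial bearing θ = 5.7352 rad.
sin φ₂ = sin φ₁ cos δ + cos φ₁ sin δ cos θ = (0.9270)(0.5987) + (0.3750)(0.8010)(0.8536) = 0.8114, so φ₂ = 54.23°.
Δλ = atan2(sin θ sin δ cos φ₁, cos δ − sin φ₁ sin φ₂) = atan2(-0.1565, -0.1535) = -134.441°.
λ₂ = -39.495° − 134.441° = -173.94°.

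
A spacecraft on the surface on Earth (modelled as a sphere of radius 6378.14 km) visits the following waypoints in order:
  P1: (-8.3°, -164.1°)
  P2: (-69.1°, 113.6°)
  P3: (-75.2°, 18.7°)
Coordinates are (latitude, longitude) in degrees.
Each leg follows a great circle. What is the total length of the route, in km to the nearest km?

Leg P1→P2: central angle 1.3876 rad, distance 8850.4 km.
Leg P2→P3: central angle 0.4614 rad, distance 2942.9 km.
Total: 8850.4 + 2942.9 ≈ 11793 km.

11793 km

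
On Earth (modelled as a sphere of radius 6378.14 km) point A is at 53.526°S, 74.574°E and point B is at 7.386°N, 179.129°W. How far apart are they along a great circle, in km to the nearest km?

11755 km

Let φ₁ = -0.9342 rad, φ₂ = 0.1289 rad, and Δλ = 1.8552 rad.
cos c = sin φ₁ sin φ₂ + cos φ₁ cos φ₂ cos Δλ = (-0.8041)(0.1286) + (0.5945)(0.9917)(-0.2806) = -0.26880,
so c = arccos(-0.26880) = 1.84295 rad.
Distance = R·c = 6378.14 × 1.8429 ≈ 11755 km.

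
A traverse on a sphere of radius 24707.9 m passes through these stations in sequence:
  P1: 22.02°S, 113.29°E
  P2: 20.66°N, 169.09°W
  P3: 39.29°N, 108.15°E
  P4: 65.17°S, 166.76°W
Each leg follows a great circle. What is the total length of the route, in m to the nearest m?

Leg P1→P2: central angle 1.5171 rad, distance 37483.9 m.
Leg P2→P3: central angle 1.2507 rad, distance 30901.4 m.
Leg P3→P4: central angle 2.1494 rad, distance 53108.2 m.
Total: 37483.9 + 30901.4 + 53108.2 ≈ 121493 m.

121493 m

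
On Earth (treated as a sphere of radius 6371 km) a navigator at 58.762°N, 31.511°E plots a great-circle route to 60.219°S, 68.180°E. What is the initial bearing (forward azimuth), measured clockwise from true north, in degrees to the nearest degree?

Δλ = 36.669° = 0.6400 rad.
y = sin Δλ · cos φ₂ = (0.5972)(0.4967) = 0.2966
x = cos φ₁ sin φ₂ − sin φ₁ cos φ₂ cos Δλ = (0.5186)(-0.8679) − (0.8550)(0.4967)(0.8021) = -0.7907
θ = atan2(y, x) = 159.44°, so the bearing is 159°.

159°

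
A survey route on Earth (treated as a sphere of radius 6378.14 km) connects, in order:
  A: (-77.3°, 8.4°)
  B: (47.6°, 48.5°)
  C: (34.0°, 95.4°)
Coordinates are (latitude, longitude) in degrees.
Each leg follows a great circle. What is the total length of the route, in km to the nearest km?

18337 km

Leg A→B: central angle 2.2231 rad, distance 14179.0 km.
Leg B→C: central angle 0.6519 rad, distance 4158.2 km.
Total: 14179.0 + 4158.2 ≈ 18337 km.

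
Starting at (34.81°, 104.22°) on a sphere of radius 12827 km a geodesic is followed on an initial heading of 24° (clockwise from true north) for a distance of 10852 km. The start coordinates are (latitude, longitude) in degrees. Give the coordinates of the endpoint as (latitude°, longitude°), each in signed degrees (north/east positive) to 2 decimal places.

70.05°, 167.41°

Angular distance δ = d/R = 10852/12827 = 0.84603 rad; initial bearing θ = 0.4189 rad.
sin φ₂ = sin φ₁ cos δ + cos φ₁ sin δ cos θ = (0.5709)(0.6630) + (0.8210)(0.7487)(0.9135) = 0.9400, so φ₂ = 70.05°.
Δλ = atan2(sin θ sin δ cos φ₁, cos δ − sin φ₁ sin φ₂) = atan2(0.2500, 0.1264) = 63.188°.
λ₂ = 104.220° + 63.188° = 167.41°.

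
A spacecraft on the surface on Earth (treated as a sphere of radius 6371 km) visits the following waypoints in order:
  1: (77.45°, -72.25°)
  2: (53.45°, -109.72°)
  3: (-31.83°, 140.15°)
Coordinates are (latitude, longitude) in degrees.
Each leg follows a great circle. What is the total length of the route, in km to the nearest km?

Leg 1→2: central angle 0.4803 rad, distance 3060.1 km.
Leg 2→3: central angle 2.2116 rad, distance 14089.9 km.
Total: 3060.1 + 14089.9 ≈ 17150 km.

17150 km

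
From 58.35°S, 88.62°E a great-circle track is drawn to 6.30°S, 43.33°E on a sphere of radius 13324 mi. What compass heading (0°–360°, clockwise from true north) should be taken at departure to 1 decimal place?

307.3°

Δλ = -45.290° = -0.7905 rad.
y = sin Δλ · cos φ₂ = (-0.7107)(0.9940) = -0.7064
x = cos φ₁ sin φ₂ − sin φ₁ cos φ₂ cos Δλ = (0.5247)(-0.1097) − (-0.8513)(0.9940)(0.7035) = 0.5377
θ = atan2(y, x) = -52.72°; adding 360° gives 307.3°.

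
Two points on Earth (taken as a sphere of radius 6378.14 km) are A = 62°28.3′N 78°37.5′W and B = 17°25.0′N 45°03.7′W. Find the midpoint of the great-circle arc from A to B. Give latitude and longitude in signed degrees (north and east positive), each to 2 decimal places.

The central angle between A and B is δ = 0.8855 rad.
With f = 0.5, the slerp weights are sin((1−f)δ)/sin δ = 0.5534 and sin(fδ)/sin δ = 0.5534.
Weighted sum of the unit vectors: (0.5534)·(0.0912,-0.4531,0.8868) + (0.5534)·(0.6740,-0.6754,0.2993) = (0.4234, -0.6245, 0.6563).
Converting back: φ = atan2(z, √(x²+y²)) = 41.02°, λ = atan2(y, x) = -55.86°.

41.02°, -55.86°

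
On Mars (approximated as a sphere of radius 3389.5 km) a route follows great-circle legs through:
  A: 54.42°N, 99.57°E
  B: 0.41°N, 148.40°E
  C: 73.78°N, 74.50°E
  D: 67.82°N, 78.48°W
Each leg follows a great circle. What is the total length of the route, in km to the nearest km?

11217 km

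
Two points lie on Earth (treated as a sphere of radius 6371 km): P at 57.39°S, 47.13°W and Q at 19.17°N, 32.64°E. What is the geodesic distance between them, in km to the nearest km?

Let φ₁ = -1.0016 rad, φ₂ = 0.3346 rad, and Δλ = 1.3922 rad.
cos c = sin φ₁ sin φ₂ + cos φ₁ cos φ₂ cos Δλ = (-0.8424)(0.3284) + (0.5389)(0.9445)(0.1776) = -0.18620,
so c = arccos(-0.18620) = 1.75809 rad.
Distance = R·c = 6371 × 1.7581 ≈ 11201 km.

11201 km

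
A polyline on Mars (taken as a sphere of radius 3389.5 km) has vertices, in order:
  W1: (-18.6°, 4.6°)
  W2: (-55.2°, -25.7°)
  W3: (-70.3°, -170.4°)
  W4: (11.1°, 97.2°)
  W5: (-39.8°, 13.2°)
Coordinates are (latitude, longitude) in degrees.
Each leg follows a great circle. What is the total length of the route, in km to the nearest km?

17095 km

Leg W1→W2: central angle 0.7540 rad, distance 2555.8 km.
Leg W2→W3: central angle 0.9070 rad, distance 3074.4 km.
Leg W3→W4: central angle 1.7672 rad, distance 5989.8 km.
Leg W4→W5: central angle 1.6152 rad, distance 5474.9 km.
Total: 2555.8 + 3074.4 + 5989.8 + 5474.9 ≈ 17095 km.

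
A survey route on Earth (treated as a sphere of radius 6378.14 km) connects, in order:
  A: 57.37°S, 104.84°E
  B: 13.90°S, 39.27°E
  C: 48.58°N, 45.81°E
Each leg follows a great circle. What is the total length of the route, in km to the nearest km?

Leg A→B: central angle 1.1387 rad, distance 7262.7 km.
Leg B→C: central angle 1.0952 rad, distance 6985.3 km.
Total: 7262.7 + 6985.3 ≈ 14248 km.

14248 km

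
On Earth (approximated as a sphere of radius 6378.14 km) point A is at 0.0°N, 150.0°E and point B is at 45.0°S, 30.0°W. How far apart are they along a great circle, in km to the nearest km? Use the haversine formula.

15028 km

Let φ₁ = 0.0000 rad, φ₂ = -0.7854 rad, and Δλ = -3.1416 rad.
Haversine: a = sin²(Δφ/2) + cos φ₁ cos φ₂ sin²(Δλ/2) = 0.1464 + (1.0000)(0.7071)(1.0000) = 0.85355.
Central angle c = 2·arcsin(√a) = 2.35619 rad.
Distance = R·c = 6378.14 × 2.3562 ≈ 15028 km.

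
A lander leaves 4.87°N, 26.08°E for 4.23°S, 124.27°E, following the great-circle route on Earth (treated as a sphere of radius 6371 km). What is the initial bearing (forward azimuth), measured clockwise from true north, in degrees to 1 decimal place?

93.6°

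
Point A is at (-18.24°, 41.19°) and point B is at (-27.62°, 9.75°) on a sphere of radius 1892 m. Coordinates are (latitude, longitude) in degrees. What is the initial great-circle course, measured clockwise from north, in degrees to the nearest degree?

246°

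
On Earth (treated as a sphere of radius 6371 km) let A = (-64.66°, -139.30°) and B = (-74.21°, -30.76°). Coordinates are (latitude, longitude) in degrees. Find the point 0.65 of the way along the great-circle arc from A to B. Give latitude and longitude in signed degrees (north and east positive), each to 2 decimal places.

The central angle between A and B is δ = 0.5869 rad.
With f = 0.65, the slerp weights are sin((1−f)δ)/sin δ = 0.3683 and sin(fδ)/sin δ = 0.6723.
Weighted sum of the unit vectors: (0.3683)·(-0.3245,-0.2791,-0.9038) + (0.6723)·(0.2338,-0.1392,-0.9623) = (0.0377, -0.1964, -0.9798).
Converting back: φ = atan2(z, √(x²+y²)) = -78.47°, λ = atan2(y, x) = -79.14°.

-78.47°, -79.14°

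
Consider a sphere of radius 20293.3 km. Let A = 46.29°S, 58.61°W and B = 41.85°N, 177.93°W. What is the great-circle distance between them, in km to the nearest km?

With latitudes φ₁ = -46.290°, φ₂ = 41.850° and longitude difference Δλ = -119.320°:
Haversine: a = sin²(Δφ/2) + cos φ₁ cos φ₂ sin²(Δλ/2) = 0.4838 + (0.6910)(0.7449)(0.7448) = 0.86716.
Central angle c = 2·arcsin(√a) = 2.39547 rad.
Distance = R·c = 20293.3 × 2.3955 ≈ 48612 km.

48612 km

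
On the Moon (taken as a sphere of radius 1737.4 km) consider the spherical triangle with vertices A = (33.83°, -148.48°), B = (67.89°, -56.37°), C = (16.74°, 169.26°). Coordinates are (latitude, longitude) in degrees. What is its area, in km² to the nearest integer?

1162342 km²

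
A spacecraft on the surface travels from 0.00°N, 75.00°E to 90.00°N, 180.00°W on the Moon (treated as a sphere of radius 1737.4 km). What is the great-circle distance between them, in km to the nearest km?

2729 km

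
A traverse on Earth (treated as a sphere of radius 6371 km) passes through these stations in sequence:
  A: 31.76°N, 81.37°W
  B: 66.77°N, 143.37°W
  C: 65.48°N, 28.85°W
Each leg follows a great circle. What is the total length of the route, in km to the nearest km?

Leg A→B: central angle 0.8748 rad, distance 5573.5 km.
Leg B→C: central angle 0.6949 rad, distance 4427.1 km.
Total: 5573.5 + 4427.1 ≈ 10001 km.

10001 km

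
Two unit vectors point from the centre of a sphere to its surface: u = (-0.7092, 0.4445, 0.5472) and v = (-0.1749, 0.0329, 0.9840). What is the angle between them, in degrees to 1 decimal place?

47.4°

u·v = 0.6771; |u| = 1.0000, |v| = 1.0000.
cos θ = (u·v)/(|u||v|) = 0.6771, so θ = 47.4°.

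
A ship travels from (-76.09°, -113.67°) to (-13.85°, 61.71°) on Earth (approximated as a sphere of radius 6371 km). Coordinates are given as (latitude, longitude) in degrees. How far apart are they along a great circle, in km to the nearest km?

10009 km

With latitudes φ₁ = -76.090°, φ₂ = -13.850° and longitude difference Δλ = 175.380°:
cos c = sin φ₁ sin φ₂ + cos φ₁ cos φ₂ cos Δλ = (-0.9707)(-0.2394) + (0.2404)(0.9709)(-0.9968) = -0.00029,
so c = arccos(-0.00029) = 1.57109 rad.
Distance = R·c = 6371 × 1.5711 ≈ 10009 km.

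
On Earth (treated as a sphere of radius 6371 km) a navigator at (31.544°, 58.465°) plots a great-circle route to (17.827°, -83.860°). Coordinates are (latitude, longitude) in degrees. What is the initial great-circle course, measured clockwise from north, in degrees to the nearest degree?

With φ₁ = 0.5505, φ₂ = 0.3111, Δλ = -2.4840 rad, the forward-azimuth formula gives
θ = atan2( sin Δλ cos φ₂ , cos φ₁ sin φ₂ − sin φ₁ cos φ₂ cos Δλ ) = atan2(-0.5818, 0.6551) = -41.61°.
Adding 360° brings this into [0°, 360°): 318°.

318°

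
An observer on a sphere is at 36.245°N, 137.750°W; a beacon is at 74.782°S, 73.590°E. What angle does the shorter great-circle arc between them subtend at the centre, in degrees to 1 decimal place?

138.7°

Let φ₁ = 0.6326 rad, φ₂ = -1.3052 rad, and Δλ = -2.5946 rad.
Haversine: a = sin²(Δφ/2) + cos φ₁ cos φ₂ sin²(Δλ/2) = 0.6794 + (0.8065)(0.2625)(0.9270) = 0.87566.
Central angle c = 2·arcsin(√a) = 2.42085 rad.
So the angular separation is 138.7°.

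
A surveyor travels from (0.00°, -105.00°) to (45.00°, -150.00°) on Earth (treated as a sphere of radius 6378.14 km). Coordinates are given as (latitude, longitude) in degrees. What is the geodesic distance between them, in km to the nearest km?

6679 km

In radians: φ₁ = 0.0000, φ₂ = 0.7854, Δλ = -45.000° = -0.7854 rad.
Haversine: a = sin²(Δφ/2) + cos φ₁ cos φ₂ sin²(Δλ/2) = 0.1464 + (1.0000)(0.7071)(0.1464) = 0.25000.
Central angle c = 2·arcsin(√a) = 1.04720 rad.
Distance = R·c = 6378.14 × 1.0472 ≈ 6679 km.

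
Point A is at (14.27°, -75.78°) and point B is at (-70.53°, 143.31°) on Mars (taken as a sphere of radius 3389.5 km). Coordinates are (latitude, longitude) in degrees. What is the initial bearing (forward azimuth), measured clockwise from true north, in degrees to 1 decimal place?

193.9°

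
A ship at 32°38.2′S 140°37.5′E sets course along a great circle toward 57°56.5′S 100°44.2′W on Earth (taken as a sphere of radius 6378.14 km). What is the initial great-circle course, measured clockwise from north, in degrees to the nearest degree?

151°

Δλ = 118.638° = 2.0706 rad.
y = sin Δλ · cos φ₂ = (0.8777)(0.5308) = 0.4658
x = cos φ₁ sin φ₂ − sin φ₁ cos φ₂ cos Δλ = (0.8421)(-0.8475) − (-0.5393)(0.5308)(-0.4793) = -0.8509
θ = atan2(y, x) = 151.30°, so the bearing is 151°.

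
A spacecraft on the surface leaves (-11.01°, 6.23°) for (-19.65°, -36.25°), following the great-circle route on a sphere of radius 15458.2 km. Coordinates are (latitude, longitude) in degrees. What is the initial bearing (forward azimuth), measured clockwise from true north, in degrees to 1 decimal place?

With φ₁ = -0.1922, φ₂ = -0.3430, Δλ = -0.7414 rad, the forward-azimuth formula gives
θ = atan2( sin Δλ cos φ₂ , cos φ₁ sin φ₂ − sin φ₁ cos φ₂ cos Δλ ) = atan2(-0.6360, -0.1974) = -107.25°.
Adding 360° brings this into [0°, 360°): 252.8°.

252.8°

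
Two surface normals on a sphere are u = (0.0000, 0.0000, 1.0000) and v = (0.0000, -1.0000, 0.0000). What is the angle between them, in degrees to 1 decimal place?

90.0°

u·v = 0.0000; |u| = 1.0000, |v| = 1.0000.
cos θ = (u·v)/(|u||v|) = 0.0000, so θ = 90.0°.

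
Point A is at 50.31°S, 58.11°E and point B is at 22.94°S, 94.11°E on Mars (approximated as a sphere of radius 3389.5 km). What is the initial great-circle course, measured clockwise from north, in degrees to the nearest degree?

With φ₁ = -0.8781, φ₂ = -0.4004, Δλ = 0.6283 rad, the forward-azimuth formula gives
θ = atan2( sin Δλ cos φ₂ , cos φ₁ sin φ₂ − sin φ₁ cos φ₂ cos Δλ ) = atan2(0.5413, 0.3244) = 59.07°.
So the initial bearing is 59°.

59°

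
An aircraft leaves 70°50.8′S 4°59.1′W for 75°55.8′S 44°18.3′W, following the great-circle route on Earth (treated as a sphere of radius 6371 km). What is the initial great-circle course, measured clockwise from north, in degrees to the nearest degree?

228°

Δλ = -39.320° = -0.6863 rad.
y = sin Δλ · cos φ₂ = (-0.6337)(0.2431) = -0.1540
x = cos φ₁ sin φ₂ − sin φ₁ cos φ₂ cos Δλ = (0.3281)(-0.9700) − (-0.9446)(0.2431)(0.7736) = -0.1406
θ = atan2(y, x) = -132.39°; adding 360° gives 228°.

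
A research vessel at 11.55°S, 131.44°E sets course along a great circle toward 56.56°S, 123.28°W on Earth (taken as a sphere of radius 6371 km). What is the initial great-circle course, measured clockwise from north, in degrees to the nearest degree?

Δλ = 105.280° = 1.8375 rad.
y = sin Δλ · cos φ₂ = (0.9646)(0.5511) = 0.5316
x = cos φ₁ sin φ₂ − sin φ₁ cos φ₂ cos Δλ = (0.9798)(-0.8345) − (-0.2002)(0.5511)(-0.2635) = -0.8466
θ = atan2(y, x) = 147.88°, so the bearing is 148°.

148°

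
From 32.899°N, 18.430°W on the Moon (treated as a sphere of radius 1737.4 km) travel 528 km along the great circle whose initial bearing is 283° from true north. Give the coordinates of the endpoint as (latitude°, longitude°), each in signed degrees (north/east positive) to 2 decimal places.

35.08°, -39.30°

Angular distance δ = d/R = 528/1737.4 = 0.30390 rad; initial bearing θ = 4.9393 rad.
sin φ₂ = sin φ₁ cos δ + cos φ₁ sin δ cos θ = (0.5432)(0.9542) + (0.8396)(0.2992)(0.2250) = 0.5748, so φ₂ = 35.08°.
Δλ = atan2(sin θ sin δ cos φ₁, cos δ − sin φ₁ sin φ₂) = atan2(-0.2448, 0.6420) = -20.874°.
λ₂ = -18.430° − 20.874° = -39.30°.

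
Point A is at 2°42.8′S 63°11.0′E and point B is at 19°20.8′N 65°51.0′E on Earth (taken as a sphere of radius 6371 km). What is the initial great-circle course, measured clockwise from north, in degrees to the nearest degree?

7°

With φ₁ = -0.0474, φ₂ = 0.3377, Δλ = 0.0465 rad, the forward-azimuth formula gives
θ = atan2( sin Δλ cos φ₂ , cos φ₁ sin φ₂ − sin φ₁ cos φ₂ cos Δλ ) = atan2(0.0439, 0.3755) = 6.67°.
So the initial bearing is 7°.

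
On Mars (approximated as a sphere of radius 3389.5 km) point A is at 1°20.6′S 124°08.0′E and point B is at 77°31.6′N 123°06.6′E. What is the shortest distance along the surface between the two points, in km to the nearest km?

4666 km

In radians: φ₁ = -0.0234, φ₂ = 1.3531, Δλ = -1.023° = -0.0179 rad.
cos c = sin φ₁ sin φ₂ + cos φ₁ cos φ₂ cos Δλ = (-0.0234)(0.9764) + (0.9997)(0.2160)(0.9998) = 0.19300,
so c = arccos(0.19300) = 1.37658 rad.
Distance = R·c = 3389.5 × 1.3766 ≈ 4666 km.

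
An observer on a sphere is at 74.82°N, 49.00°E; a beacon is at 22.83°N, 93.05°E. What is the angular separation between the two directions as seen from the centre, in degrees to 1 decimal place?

With latitudes φ₁ = 74.820°, φ₂ = 22.830° and longitude difference Δλ = 44.050°:
Haversine: a = sin²(Δφ/2) + cos φ₁ cos φ₂ sin²(Δλ/2) = 0.1921 + (0.2619)(0.9217)(0.1406) = 0.22604.
Central angle c = 2·arcsin(√a) = 0.99092 rad.
So the angular separation is 56.8°.

56.8°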